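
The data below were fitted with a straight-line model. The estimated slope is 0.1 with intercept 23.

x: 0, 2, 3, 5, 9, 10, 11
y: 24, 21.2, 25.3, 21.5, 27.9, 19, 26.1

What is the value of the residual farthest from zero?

e = -5

x=0: ŷ = 23 + 0.1·0 = 23; e = 24 − 23 = 1
x=2: ŷ = 23 + 0.1·2 = 23.2; e = 21.2 − 23.2 = -2
x=3: ŷ = 23 + 0.1·3 = 23.3; e = 25.3 − 23.3 = 2
x=5: ŷ = 23 + 0.1·5 = 23.5; e = 21.5 − 23.5 = -2
x=9: ŷ = 23 + 0.1·9 = 23.9; e = 27.9 − 23.9 = 4
x=10: ŷ = 23 + 0.1·10 = 24; e = 19 − 24 = -5
x=11: ŷ = 23 + 0.1·11 = 24.1; e = 26.1 − 24.1 = 2
Largest |e| is 5 at x = 10, residual -5.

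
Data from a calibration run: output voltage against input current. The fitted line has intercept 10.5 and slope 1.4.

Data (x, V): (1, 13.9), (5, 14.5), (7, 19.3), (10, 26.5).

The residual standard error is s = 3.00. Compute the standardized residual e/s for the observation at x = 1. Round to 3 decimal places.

0.667

V̂ = 10.5 + 1.4·1 = 11.9
e = 13.9 − 11.9 = 2
e/s = 2 / 3.00 = 0.667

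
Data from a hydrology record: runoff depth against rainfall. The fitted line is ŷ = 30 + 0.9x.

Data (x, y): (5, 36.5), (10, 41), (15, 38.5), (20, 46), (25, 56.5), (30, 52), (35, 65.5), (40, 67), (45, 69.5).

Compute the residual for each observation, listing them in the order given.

x=5: ŷ = 30 + 0.9·5 = 34.5; r = 36.5 − 34.5 = 2
x=10: ŷ = 30 + 0.9·10 = 39; r = 41 − 39 = 2
x=15: ŷ = 30 + 0.9·15 = 43.5; r = 38.5 − 43.5 = -5
x=20: ŷ = 30 + 0.9·20 = 48; r = 46 − 48 = -2
x=25: ŷ = 30 + 0.9·25 = 52.5; r = 56.5 − 52.5 = 4
x=30: ŷ = 30 + 0.9·30 = 57; r = 52 − 57 = -5
x=35: ŷ = 30 + 0.9·35 = 61.5; r = 65.5 − 61.5 = 4
x=40: ŷ = 30 + 0.9·40 = 66; r = 67 − 66 = 1
x=45: ŷ = 30 + 0.9·45 = 70.5; r = 69.5 − 70.5 = -1

2, 2, -5, -2, 4, -5, 4, 1, -1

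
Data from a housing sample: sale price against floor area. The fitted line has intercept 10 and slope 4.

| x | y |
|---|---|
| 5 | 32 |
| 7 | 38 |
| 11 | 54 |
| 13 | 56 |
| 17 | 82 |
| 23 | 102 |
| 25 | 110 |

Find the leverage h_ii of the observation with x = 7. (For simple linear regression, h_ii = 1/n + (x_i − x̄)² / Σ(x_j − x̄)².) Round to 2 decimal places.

h = 0.30

x̄ = (5 + 7 + 11 + 13 + 17 + 23 + 25)/7 = 14.4286
Σ(x − x̄)² = 88.898 + 55.1837 + 11.7551 + 2.04082 + 6.61224 + 73.4694 + 111.755 = 349.714
h = 1/7 + (-7.42857)²/349.714 = 0.142857 + 0.157796 = 0.30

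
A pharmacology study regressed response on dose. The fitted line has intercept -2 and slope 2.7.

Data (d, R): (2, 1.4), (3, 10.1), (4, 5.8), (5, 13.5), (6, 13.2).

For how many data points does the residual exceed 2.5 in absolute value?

d=2: ŷ = -2 + 2.7·2 = 3.4; e = 1.4 − 3.4 = -2
d=3: ŷ = -2 + 2.7·3 = 6.1; e = 10.1 − 6.1 = 4
d=4: ŷ = -2 + 2.7·4 = 8.8; e = 5.8 − 8.8 = -3
d=5: ŷ = -2 + 2.7·5 = 11.5; e = 13.5 − 11.5 = 2
d=6: ŷ = -2 + 2.7·6 = 14.2; e = 13.2 − 14.2 = -1
|e| > 2.5: d=3 (|e|=4), d=4 (|e|=3) → 2

2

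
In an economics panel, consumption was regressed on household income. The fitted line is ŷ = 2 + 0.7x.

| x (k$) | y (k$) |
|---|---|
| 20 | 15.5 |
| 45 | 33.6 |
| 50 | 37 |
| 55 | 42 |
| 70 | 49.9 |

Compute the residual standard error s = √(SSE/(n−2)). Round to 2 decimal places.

s = 1.11

x=20: ŷ = 2 + 0.7·20 = 16; r = 15.5 − 16 = -0.5
x=45: ŷ = 2 + 0.7·45 = 33.5; r = 33.6 − 33.5 = 0.1
x=50: ŷ = 2 + 0.7·50 = 37; r = 37 − 37 = 0
x=55: ŷ = 2 + 0.7·55 = 40.5; r = 42 − 40.5 = 1.5
x=70: ŷ = 2 + 0.7·70 = 51; r = 49.9 − 51 = -1.1
SSE = 0.25 + 0.01 + 0 + 2.25 + 1.21 = 3.72
s = √(3.72/3) = √1.24 ≈ 1.11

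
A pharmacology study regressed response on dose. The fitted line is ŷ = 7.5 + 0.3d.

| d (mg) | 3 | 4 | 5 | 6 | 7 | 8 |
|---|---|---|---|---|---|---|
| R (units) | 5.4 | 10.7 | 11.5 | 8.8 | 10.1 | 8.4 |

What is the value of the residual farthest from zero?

d=3: ŷ = 7.5 + 0.3·3 = 8.4; e = 5.4 − 8.4 = -3
d=4: ŷ = 7.5 + 0.3·4 = 8.7; e = 10.7 − 8.7 = 2
d=5: ŷ = 7.5 + 0.3·5 = 9; e = 11.5 − 9 = 2.5
d=6: ŷ = 7.5 + 0.3·6 = 9.3; e = 8.8 − 9.3 = -0.5
d=7: ŷ = 7.5 + 0.3·7 = 9.6; e = 10.1 − 9.6 = 0.5
d=8: ŷ = 7.5 + 0.3·8 = 9.9; e = 8.4 − 9.9 = -1.5
Largest |e| is 3 at d = 3, residual -3.

e = -3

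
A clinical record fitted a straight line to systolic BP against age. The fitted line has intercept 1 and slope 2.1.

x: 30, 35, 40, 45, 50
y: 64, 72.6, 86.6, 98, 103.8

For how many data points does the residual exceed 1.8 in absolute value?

3

x=30: ŷ = 1 + 2.1·30 = 64; e = 64 − 64 = 0
x=35: ŷ = 1 + 2.1·35 = 74.5; e = 72.6 − 74.5 = -1.9
x=40: ŷ = 1 + 2.1·40 = 85; e = 86.6 − 85 = 1.6
x=45: ŷ = 1 + 2.1·45 = 95.5; e = 98 − 95.5 = 2.5
x=50: ŷ = 1 + 2.1·50 = 106; e = 103.8 − 106 = -2.2
|e| > 1.8: x=35 (|e|=1.9), x=45 (|e|=2.5), x=50 (|e|=2.2) → 3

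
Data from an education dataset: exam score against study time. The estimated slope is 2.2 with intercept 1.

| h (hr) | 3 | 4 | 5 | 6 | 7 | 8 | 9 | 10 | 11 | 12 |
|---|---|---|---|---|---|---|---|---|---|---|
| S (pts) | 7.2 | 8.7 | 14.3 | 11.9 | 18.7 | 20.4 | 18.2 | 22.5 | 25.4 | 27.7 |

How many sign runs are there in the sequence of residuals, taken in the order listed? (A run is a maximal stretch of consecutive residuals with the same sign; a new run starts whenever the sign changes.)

6 runs

h=3: ŷ = 1 + 2.2·3 = 7.6; r = 7.2 − 7.6 = -0.4
h=4: ŷ = 1 + 2.2·4 = 9.8; r = 8.7 − 9.8 = -1.1
h=5: ŷ = 1 + 2.2·5 = 12; r = 14.3 − 12 = 2.3
h=6: ŷ = 1 + 2.2·6 = 14.2; r = 11.9 − 14.2 = -2.3
h=7: ŷ = 1 + 2.2·7 = 16.4; r = 18.7 − 16.4 = 2.3
h=8: ŷ = 1 + 2.2·8 = 18.6; r = 20.4 − 18.6 = 1.8
h=9: ŷ = 1 + 2.2·9 = 20.8; r = 18.2 − 20.8 = -2.6
h=10: ŷ = 1 + 2.2·10 = 23; r = 22.5 − 23 = -0.5
h=11: ŷ = 1 + 2.2·11 = 25.2; r = 25.4 − 25.2 = 0.2
h=12: ŷ = 1 + 2.2·12 = 27.4; r = 27.7 − 27.4 = 0.3
Signs: − − + − + + − − + +
Runs: −×2, +×1, −×1, +×2, −×2, +×2 → 6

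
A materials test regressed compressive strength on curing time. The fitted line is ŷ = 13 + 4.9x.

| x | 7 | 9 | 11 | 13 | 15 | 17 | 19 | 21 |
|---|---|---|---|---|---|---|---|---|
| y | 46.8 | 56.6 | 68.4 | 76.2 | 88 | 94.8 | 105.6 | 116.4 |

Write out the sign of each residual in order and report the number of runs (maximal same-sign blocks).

6 runs

x=7: ŷ = 13 + 4.9·7 = 47.3; e = 46.8 − 47.3 = -0.5
x=9: ŷ = 13 + 4.9·9 = 57.1; e = 56.6 − 57.1 = -0.5
x=11: ŷ = 13 + 4.9·11 = 66.9; e = 68.4 − 66.9 = 1.5
x=13: ŷ = 13 + 4.9·13 = 76.7; e = 76.2 − 76.7 = -0.5
x=15: ŷ = 13 + 4.9·15 = 86.5; e = 88 − 86.5 = 1.5
x=17: ŷ = 13 + 4.9·17 = 96.3; e = 94.8 − 96.3 = -1.5
x=19: ŷ = 13 + 4.9·19 = 106.1; e = 105.6 − 106.1 = -0.5
x=21: ŷ = 13 + 4.9·21 = 115.9; e = 116.4 − 115.9 = 0.5
Signs: − − + − + − − +
Runs: −×2, +×1, −×1, +×1, −×2, +×1 → 6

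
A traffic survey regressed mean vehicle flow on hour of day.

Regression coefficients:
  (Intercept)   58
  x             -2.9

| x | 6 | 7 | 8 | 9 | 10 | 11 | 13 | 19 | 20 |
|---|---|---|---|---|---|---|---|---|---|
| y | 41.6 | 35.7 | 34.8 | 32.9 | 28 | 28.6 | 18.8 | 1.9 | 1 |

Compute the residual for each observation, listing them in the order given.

1, -2, 0, 1, -1, 2.5, -1.5, -1, 1

x=6: ŷ = 58 − 2.9·6 = 40.6; r = 41.6 − 40.6 = 1
x=7: ŷ = 58 − 2.9·7 = 37.7; r = 35.7 − 37.7 = -2
x=8: ŷ = 58 − 2.9·8 = 34.8; r = 34.8 − 34.8 = 0
x=9: ŷ = 58 − 2.9·9 = 31.9; r = 32.9 − 31.9 = 1
x=10: ŷ = 58 − 2.9·10 = 29; r = 28 − 29 = -1
x=11: ŷ = 58 − 2.9·11 = 26.1; r = 28.6 − 26.1 = 2.5
x=13: ŷ = 58 − 2.9·13 = 20.3; r = 18.8 − 20.3 = -1.5
x=19: ŷ = 58 − 2.9·19 = 2.9; r = 1.9 − 2.9 = -1
x=20: ŷ = 58 − 2.9·20 = 0; r = 1 − 0 = 1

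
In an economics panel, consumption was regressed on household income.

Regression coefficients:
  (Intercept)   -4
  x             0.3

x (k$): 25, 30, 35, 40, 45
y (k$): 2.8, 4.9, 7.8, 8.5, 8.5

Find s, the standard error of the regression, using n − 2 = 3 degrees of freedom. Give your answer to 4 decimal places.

s = 1.0708

x=25: ŷ = -4 + 0.3·25 = 3.5; r = 2.8 − 3.5 = -0.7
x=30: ŷ = -4 + 0.3·30 = 5; r = 4.9 − 5 = -0.1
x=35: ŷ = -4 + 0.3·35 = 6.5; r = 7.8 − 6.5 = 1.3
x=40: ŷ = -4 + 0.3·40 = 8; r = 8.5 − 8 = 0.5
x=45: ŷ = -4 + 0.3·45 = 9.5; r = 8.5 − 9.5 = -1
SSE = 0.49 + 0.01 + 1.69 + 0.25 + 1 = 3.44
s = √(3.44/3) = √1.14667 ≈ 1.0708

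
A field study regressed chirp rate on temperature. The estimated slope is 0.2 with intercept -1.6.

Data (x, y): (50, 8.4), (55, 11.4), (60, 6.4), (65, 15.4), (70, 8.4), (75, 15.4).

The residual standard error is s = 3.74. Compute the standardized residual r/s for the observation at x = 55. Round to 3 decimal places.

0.535

ŷ = -1.6 + 0.2·55 = 9.4
r = 11.4 − 9.4 = 2
r/s = 2 / 3.74 = 0.535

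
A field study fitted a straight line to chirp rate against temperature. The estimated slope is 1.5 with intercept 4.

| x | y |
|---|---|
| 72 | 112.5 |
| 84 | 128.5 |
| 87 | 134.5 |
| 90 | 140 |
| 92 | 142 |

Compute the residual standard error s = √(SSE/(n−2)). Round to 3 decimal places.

x=72: ŷ = 4 + 1.5·72 = 112; r = 112.5 − 112 = 0.5
x=84: ŷ = 4 + 1.5·84 = 130; r = 128.5 − 130 = -1.5
x=87: ŷ = 4 + 1.5·87 = 134.5; r = 134.5 − 134.5 = 0
x=90: ŷ = 4 + 1.5·90 = 139; r = 140 − 139 = 1
x=92: ŷ = 4 + 1.5·92 = 142; r = 142 − 142 = 0
SSE = 0.25 + 2.25 + 0 + 1 + 0 = 3.5
s = √(3.5/3) = √1.16667 ≈ 1.080

s = 1.080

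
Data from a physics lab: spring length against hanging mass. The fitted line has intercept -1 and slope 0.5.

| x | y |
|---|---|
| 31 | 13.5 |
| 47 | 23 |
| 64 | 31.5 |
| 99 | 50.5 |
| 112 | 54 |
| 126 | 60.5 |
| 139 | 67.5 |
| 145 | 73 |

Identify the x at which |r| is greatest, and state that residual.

x=31: ŷ = -1 + 0.5·31 = 14.5; r = 13.5 − 14.5 = -1
x=47: ŷ = -1 + 0.5·47 = 22.5; r = 23 − 22.5 = 0.5
x=64: ŷ = -1 + 0.5·64 = 31; r = 31.5 − 31 = 0.5
x=99: ŷ = -1 + 0.5·99 = 48.5; r = 50.5 − 48.5 = 2
x=112: ŷ = -1 + 0.5·112 = 55; r = 54 − 55 = -1
x=126: ŷ = -1 + 0.5·126 = 62; r = 60.5 − 62 = -1.5
x=139: ŷ = -1 + 0.5·139 = 68.5; r = 67.5 − 68.5 = -1
x=145: ŷ = -1 + 0.5·145 = 71.5; r = 73 − 71.5 = 1.5
Largest |r| is 2 at x = 99, residual 2.

x = 99, r = 2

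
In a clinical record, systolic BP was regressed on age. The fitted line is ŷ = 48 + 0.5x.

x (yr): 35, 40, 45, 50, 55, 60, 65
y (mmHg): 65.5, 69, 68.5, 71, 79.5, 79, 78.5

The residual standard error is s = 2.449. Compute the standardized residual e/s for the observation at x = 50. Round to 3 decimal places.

-0.817

ŷ = 48 + 0.5·50 = 73
e = 71 − 73 = -2
e/s = -2 / 2.449 = -0.817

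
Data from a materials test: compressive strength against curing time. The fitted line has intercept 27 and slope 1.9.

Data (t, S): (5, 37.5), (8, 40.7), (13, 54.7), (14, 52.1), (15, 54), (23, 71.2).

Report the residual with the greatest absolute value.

e = 3

t=5: ŷ = 27 + 1.9·5 = 36.5; e = 37.5 − 36.5 = 1
t=8: ŷ = 27 + 1.9·8 = 42.2; e = 40.7 − 42.2 = -1.5
t=13: ŷ = 27 + 1.9·13 = 51.7; e = 54.7 − 51.7 = 3
t=14: ŷ = 27 + 1.9·14 = 53.6; e = 52.1 − 53.6 = -1.5
t=15: ŷ = 27 + 1.9·15 = 55.5; e = 54 − 55.5 = -1.5
t=23: ŷ = 27 + 1.9·23 = 70.7; e = 71.2 − 70.7 = 0.5
Largest |e| is 3 at t = 13, residual 3.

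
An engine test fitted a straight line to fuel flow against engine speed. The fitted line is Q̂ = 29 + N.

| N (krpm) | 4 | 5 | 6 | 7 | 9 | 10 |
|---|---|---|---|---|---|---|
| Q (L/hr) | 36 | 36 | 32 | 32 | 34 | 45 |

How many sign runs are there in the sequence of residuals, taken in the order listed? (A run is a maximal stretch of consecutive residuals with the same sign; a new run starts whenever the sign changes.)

3 runs

N=4: Q̂ = 29 + 4 = 33; r = 36 − 33 = 3
N=5: Q̂ = 29 + 5 = 34; r = 36 − 34 = 2
N=6: Q̂ = 29 + 6 = 35; r = 32 − 35 = -3
N=7: Q̂ = 29 + 7 = 36; r = 32 − 36 = -4
N=9: Q̂ = 29 + 9 = 38; r = 34 − 38 = -4
N=10: Q̂ = 29 + 10 = 39; r = 45 − 39 = 6
Signs: + + − − − +
Runs: +×2, −×3, +×1 → 3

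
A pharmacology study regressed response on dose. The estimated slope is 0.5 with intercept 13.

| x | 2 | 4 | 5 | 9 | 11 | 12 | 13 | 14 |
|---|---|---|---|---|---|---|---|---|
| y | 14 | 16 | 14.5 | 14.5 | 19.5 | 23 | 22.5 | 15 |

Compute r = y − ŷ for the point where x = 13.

ŷ = 13 + 0.5·13 = 19.5
r = 22.5 − 19.5 = 3

r = 3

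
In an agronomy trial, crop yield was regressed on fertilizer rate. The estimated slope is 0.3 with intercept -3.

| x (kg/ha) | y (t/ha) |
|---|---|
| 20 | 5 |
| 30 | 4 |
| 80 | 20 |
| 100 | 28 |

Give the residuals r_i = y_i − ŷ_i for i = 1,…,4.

x=20: ŷ = -3 + 0.3·20 = 3; r = 5 − 3 = 2
x=30: ŷ = -3 + 0.3·30 = 6; r = 4 − 6 = -2
x=80: ŷ = -3 + 0.3·80 = 21; r = 20 − 21 = -1
x=100: ŷ = -3 + 0.3·100 = 27; r = 28 − 27 = 1

2, -2, -1, 1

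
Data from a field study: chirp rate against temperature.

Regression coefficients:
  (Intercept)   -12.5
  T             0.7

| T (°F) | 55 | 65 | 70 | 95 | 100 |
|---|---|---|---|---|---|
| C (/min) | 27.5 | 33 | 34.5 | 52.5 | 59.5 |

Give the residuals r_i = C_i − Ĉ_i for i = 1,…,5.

T=55: Ĉ = -12.5 + 0.7·55 = 26; r = 27.5 − 26 = 1.5
T=65: Ĉ = -12.5 + 0.7·65 = 33; r = 33 − 33 = 0
T=70: Ĉ = -12.5 + 0.7·70 = 36.5; r = 34.5 − 36.5 = -2
T=95: Ĉ = -12.5 + 0.7·95 = 54; r = 52.5 − 54 = -1.5
T=100: Ĉ = -12.5 + 0.7·100 = 57.5; r = 59.5 − 57.5 = 2

1.5, 0, -2, -1.5, 2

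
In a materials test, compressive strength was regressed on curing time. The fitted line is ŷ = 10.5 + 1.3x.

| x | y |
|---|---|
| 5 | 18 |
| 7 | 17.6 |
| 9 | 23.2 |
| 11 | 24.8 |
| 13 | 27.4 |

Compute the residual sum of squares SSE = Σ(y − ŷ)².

x=5: ŷ = 10.5 + 1.3·5 = 17; r = 18 − 17 = 1
x=7: ŷ = 10.5 + 1.3·7 = 19.6; r = 17.6 − 19.6 = -2
x=9: ŷ = 10.5 + 1.3·9 = 22.2; r = 23.2 − 22.2 = 1
x=11: ŷ = 10.5 + 1.3·11 = 24.8; r = 24.8 − 24.8 = 0
x=13: ŷ = 10.5 + 1.3·13 = 27.4; r = 27.4 − 27.4 = 0
SSE = 1 + 4 + 1 + 0 + 0 = 6

SSE = 6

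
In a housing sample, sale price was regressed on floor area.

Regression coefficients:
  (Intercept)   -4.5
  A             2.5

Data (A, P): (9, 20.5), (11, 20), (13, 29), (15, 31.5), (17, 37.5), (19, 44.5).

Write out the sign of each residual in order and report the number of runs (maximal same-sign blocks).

5 runs

A=9: ŷ = -4.5 + 2.5·9 = 18; r = 20.5 − 18 = 2.5
A=11: ŷ = -4.5 + 2.5·11 = 23; r = 20 − 23 = -3
A=13: ŷ = -4.5 + 2.5·13 = 28; r = 29 − 28 = 1
A=15: ŷ = -4.5 + 2.5·15 = 33; r = 31.5 − 33 = -1.5
A=17: ŷ = -4.5 + 2.5·17 = 38; r = 37.5 − 38 = -0.5
A=19: ŷ = -4.5 + 2.5·19 = 43; r = 44.5 − 43 = 1.5
Signs: + − + − − +
Runs: +×1, −×1, +×1, −×2, +×1 → 5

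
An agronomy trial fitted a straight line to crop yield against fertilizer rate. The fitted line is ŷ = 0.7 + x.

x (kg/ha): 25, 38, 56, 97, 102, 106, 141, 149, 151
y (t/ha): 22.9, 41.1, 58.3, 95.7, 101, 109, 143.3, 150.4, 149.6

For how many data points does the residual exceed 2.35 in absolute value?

2

x=25: ŷ = 0.7 + 25 = 25.7; e = 22.9 − 25.7 = -2.8
x=38: ŷ = 0.7 + 38 = 38.7; e = 41.1 − 38.7 = 2.4
x=56: ŷ = 0.7 + 56 = 56.7; e = 58.3 − 56.7 = 1.6
x=97: ŷ = 0.7 + 97 = 97.7; e = 95.7 − 97.7 = -2
x=102: ŷ = 0.7 + 102 = 102.7; e = 101 − 102.7 = -1.7
x=106: ŷ = 0.7 + 106 = 106.7; e = 109 − 106.7 = 2.3
x=141: ŷ = 0.7 + 141 = 141.7; e = 143.3 − 141.7 = 1.6
x=149: ŷ = 0.7 + 149 = 149.7; e = 150.4 − 149.7 = 0.7
x=151: ŷ = 0.7 + 151 = 151.7; e = 149.6 − 151.7 = -2.1
|e| > 2.35: x=25 (|e|=2.8), x=38 (|e|=2.4) → 2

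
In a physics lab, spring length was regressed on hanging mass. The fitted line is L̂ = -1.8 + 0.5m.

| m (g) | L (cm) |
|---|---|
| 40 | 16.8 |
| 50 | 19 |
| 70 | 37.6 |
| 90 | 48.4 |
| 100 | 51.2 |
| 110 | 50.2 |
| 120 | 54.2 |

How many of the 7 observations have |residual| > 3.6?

4

m=40: L̂ = -1.8 + 0.5·40 = 18.2; e = 16.8 − 18.2 = -1.4
m=50: L̂ = -1.8 + 0.5·50 = 23.2; e = 19 − 23.2 = -4.2
m=70: L̂ = -1.8 + 0.5·70 = 33.2; e = 37.6 − 33.2 = 4.4
m=90: L̂ = -1.8 + 0.5·90 = 43.2; e = 48.4 − 43.2 = 5.2
m=100: L̂ = -1.8 + 0.5·100 = 48.2; e = 51.2 − 48.2 = 3
m=110: L̂ = -1.8 + 0.5·110 = 53.2; e = 50.2 − 53.2 = -3
m=120: L̂ = -1.8 + 0.5·120 = 58.2; e = 54.2 − 58.2 = -4
|e| > 3.6: m=50 (|e|=4.2), m=70 (|e|=4.4), m=90 (|e|=5.2), m=120 (|e|=4) → 4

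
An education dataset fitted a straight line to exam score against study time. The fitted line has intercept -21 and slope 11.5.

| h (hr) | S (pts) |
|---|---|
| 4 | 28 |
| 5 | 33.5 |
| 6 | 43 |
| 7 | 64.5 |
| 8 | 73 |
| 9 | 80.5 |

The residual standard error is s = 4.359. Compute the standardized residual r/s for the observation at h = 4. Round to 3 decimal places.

Ŝ = -21 + 11.5·4 = 25
r = 28 − 25 = 3
r/s = 3 / 4.359 = 0.688

0.688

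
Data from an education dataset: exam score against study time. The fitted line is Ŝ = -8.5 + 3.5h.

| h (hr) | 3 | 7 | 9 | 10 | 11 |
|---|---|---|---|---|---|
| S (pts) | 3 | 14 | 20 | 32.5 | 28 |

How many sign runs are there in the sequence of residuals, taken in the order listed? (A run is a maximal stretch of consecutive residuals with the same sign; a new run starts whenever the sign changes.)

4 runs

h=3: Ŝ = -8.5 + 3.5·3 = 2; r = 3 − 2 = 1
h=7: Ŝ = -8.5 + 3.5·7 = 16; r = 14 − 16 = -2
h=9: Ŝ = -8.5 + 3.5·9 = 23; r = 20 − 23 = -3
h=10: Ŝ = -8.5 + 3.5·10 = 26.5; r = 32.5 − 26.5 = 6
h=11: Ŝ = -8.5 + 3.5·11 = 30; r = 28 − 30 = -2
Signs: + − − + −
Runs: +×1, −×2, +×1, −×1 → 4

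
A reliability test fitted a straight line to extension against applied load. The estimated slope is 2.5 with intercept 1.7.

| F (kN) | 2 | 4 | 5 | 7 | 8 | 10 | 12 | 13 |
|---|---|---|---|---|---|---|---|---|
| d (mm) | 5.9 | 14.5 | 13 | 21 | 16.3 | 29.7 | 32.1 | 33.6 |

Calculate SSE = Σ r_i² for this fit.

F=2: d̂ = 1.7 + 2.5·2 = 6.7; r = 5.9 − 6.7 = -0.8
F=4: d̂ = 1.7 + 2.5·4 = 11.7; r = 14.5 − 11.7 = 2.8
F=5: d̂ = 1.7 + 2.5·5 = 14.2; r = 13 − 14.2 = -1.2
F=7: d̂ = 1.7 + 2.5·7 = 19.2; r = 21 − 19.2 = 1.8
F=8: d̂ = 1.7 + 2.5·8 = 21.7; r = 16.3 − 21.7 = -5.4
F=10: d̂ = 1.7 + 2.5·10 = 26.7; r = 29.7 − 26.7 = 3
F=12: d̂ = 1.7 + 2.5·12 = 31.7; r = 32.1 − 31.7 = 0.4
F=13: d̂ = 1.7 + 2.5·13 = 34.2; r = 33.6 − 34.2 = -0.6
SSE = 0.64 + 7.84 + 1.44 + 3.24 + 29.16 + 9 + 0.16 + 0.36 = 51.84

SSE = 51.84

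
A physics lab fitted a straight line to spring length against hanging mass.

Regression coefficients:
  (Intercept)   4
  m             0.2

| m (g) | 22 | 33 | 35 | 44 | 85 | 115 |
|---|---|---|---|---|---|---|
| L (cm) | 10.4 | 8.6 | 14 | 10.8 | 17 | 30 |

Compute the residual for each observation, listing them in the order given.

m=22: L̂ = 4 + 0.2·22 = 8.4; r = 10.4 − 8.4 = 2
m=33: L̂ = 4 + 0.2·33 = 10.6; r = 8.6 − 10.6 = -2
m=35: L̂ = 4 + 0.2·35 = 11; r = 14 − 11 = 3
m=44: L̂ = 4 + 0.2·44 = 12.8; r = 10.8 − 12.8 = -2
m=85: L̂ = 4 + 0.2·85 = 21; r = 17 − 21 = -4
m=115: L̂ = 4 + 0.2·115 = 27; r = 30 − 27 = 3

2, -2, 3, -2, -4, 3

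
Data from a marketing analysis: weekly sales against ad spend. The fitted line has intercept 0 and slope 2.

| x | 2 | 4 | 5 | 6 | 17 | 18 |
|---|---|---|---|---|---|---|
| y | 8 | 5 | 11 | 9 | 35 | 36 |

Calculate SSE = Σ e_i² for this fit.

SSE = 36

x=2: ŷ = 2·2 = 4; e = 8 − 4 = 4
x=4: ŷ = 2·4 = 8; e = 5 − 8 = -3
x=5: ŷ = 2·5 = 10; e = 11 − 10 = 1
x=6: ŷ = 2·6 = 12; e = 9 − 12 = -3
x=17: ŷ = 2·17 = 34; e = 35 − 34 = 1
x=18: ŷ = 2·18 = 36; e = 36 − 36 = 0
SSE = 16 + 9 + 1 + 9 + 1 + 0 = 36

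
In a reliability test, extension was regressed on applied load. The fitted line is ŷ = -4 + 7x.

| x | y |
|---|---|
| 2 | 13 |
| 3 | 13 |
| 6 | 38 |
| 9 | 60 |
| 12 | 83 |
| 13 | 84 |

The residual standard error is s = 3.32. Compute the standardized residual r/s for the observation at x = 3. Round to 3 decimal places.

-1.205

ŷ = -4 + 7·3 = 17
r = 13 − 17 = -4
r/s = -4 / 3.32 = -1.205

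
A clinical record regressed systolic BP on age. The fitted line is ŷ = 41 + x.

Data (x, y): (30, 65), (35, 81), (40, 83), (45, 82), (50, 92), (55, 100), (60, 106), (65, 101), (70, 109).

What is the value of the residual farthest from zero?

r = -6

x=30: ŷ = 41 + 30 = 71; r = 65 − 71 = -6
x=35: ŷ = 41 + 35 = 76; r = 81 − 76 = 5
x=40: ŷ = 41 + 40 = 81; r = 83 − 81 = 2
x=45: ŷ = 41 + 45 = 86; r = 82 − 86 = -4
x=50: ŷ = 41 + 50 = 91; r = 92 − 91 = 1
x=55: ŷ = 41 + 55 = 96; r = 100 − 96 = 4
x=60: ŷ = 41 + 60 = 101; r = 106 − 101 = 5
x=65: ŷ = 41 + 65 = 106; r = 101 − 106 = -5
x=70: ŷ = 41 + 70 = 111; r = 109 − 111 = -2
Largest |r| is 6 at x = 30, residual -6.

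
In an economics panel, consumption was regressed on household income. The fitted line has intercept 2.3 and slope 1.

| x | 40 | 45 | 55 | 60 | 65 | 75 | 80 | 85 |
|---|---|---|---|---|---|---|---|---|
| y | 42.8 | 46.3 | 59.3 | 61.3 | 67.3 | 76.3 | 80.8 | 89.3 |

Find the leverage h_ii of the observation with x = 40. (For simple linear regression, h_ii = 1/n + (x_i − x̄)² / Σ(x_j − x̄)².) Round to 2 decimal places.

h = 0.41

x̄ = (40 + 45 + 55 + 60 + 65 + 75 + 80 + 85)/8 = 63.125
Σ(x − x̄)² = 534.766 + 328.516 + 66.0156 + 9.76562 + 3.51562 + 141.016 + 284.766 + 478.516 = 1846.88
h = 1/8 + (-23.125)²/1846.88 = 0.125 + 0.289552 = 0.41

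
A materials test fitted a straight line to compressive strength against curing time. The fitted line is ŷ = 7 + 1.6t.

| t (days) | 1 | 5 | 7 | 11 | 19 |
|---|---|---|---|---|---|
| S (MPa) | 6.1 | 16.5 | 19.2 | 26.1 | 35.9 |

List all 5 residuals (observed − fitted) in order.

-2.5, 1.5, 1, 1.5, -1.5

t=1: ŷ = 7 + 1.6·1 = 8.6; e = 6.1 − 8.6 = -2.5
t=5: ŷ = 7 + 1.6·5 = 15; e = 16.5 − 15 = 1.5
t=7: ŷ = 7 + 1.6·7 = 18.2; e = 19.2 − 18.2 = 1
t=11: ŷ = 7 + 1.6·11 = 24.6; e = 26.1 − 24.6 = 1.5
t=19: ŷ = 7 + 1.6·19 = 37.4; e = 35.9 − 37.4 = -1.5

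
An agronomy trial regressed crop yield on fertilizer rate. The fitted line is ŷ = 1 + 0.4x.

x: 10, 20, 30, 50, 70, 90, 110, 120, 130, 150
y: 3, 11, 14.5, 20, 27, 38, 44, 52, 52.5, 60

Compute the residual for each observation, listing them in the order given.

-2, 2, 1.5, -1, -2, 1, -1, 3, -0.5, -1

x=10: ŷ = 1 + 0.4·10 = 5; r = 3 − 5 = -2
x=20: ŷ = 1 + 0.4·20 = 9; r = 11 − 9 = 2
x=30: ŷ = 1 + 0.4·30 = 13; r = 14.5 − 13 = 1.5
x=50: ŷ = 1 + 0.4·50 = 21; r = 20 − 21 = -1
x=70: ŷ = 1 + 0.4·70 = 29; r = 27 − 29 = -2
x=90: ŷ = 1 + 0.4·90 = 37; r = 38 − 37 = 1
x=110: ŷ = 1 + 0.4·110 = 45; r = 44 − 45 = -1
x=120: ŷ = 1 + 0.4·120 = 49; r = 52 − 49 = 3
x=130: ŷ = 1 + 0.4·130 = 53; r = 52.5 − 53 = -0.5
x=150: ŷ = 1 + 0.4·150 = 61; r = 60 − 61 = -1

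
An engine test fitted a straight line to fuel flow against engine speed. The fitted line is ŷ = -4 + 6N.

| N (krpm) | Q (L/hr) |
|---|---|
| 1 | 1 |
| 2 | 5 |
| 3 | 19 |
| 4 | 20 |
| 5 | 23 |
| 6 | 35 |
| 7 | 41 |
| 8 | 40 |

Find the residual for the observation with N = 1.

ŷ = -4 + 6·1 = 2
r = 1 − 2 = -1

r = -1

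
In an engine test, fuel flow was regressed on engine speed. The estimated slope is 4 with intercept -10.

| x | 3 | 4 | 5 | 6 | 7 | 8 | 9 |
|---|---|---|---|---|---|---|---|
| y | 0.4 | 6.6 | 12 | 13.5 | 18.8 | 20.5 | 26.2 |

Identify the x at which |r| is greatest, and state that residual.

x = 5, r = 2

x=3: ŷ = -10 + 4·3 = 2; r = 0.4 − 2 = -1.6
x=4: ŷ = -10 + 4·4 = 6; r = 6.6 − 6 = 0.6
x=5: ŷ = -10 + 4·5 = 10; r = 12 − 10 = 2
x=6: ŷ = -10 + 4·6 = 14; r = 13.5 − 14 = -0.5
x=7: ŷ = -10 + 4·7 = 18; r = 18.8 − 18 = 0.8
x=8: ŷ = -10 + 4·8 = 22; r = 20.5 − 22 = -1.5
x=9: ŷ = -10 + 4·9 = 26; r = 26.2 − 26 = 0.2
Largest |r| is 2 at x = 5, residual 2.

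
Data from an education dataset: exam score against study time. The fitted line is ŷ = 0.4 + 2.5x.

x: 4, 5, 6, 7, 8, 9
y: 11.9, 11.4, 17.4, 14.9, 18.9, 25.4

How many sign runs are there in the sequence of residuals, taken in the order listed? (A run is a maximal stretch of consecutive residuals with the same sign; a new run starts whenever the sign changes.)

5 runs

x=4: ŷ = 0.4 + 2.5·4 = 10.4; r = 11.9 − 10.4 = 1.5
x=5: ŷ = 0.4 + 2.5·5 = 12.9; r = 11.4 − 12.9 = -1.5
x=6: ŷ = 0.4 + 2.5·6 = 15.4; r = 17.4 − 15.4 = 2
x=7: ŷ = 0.4 + 2.5·7 = 17.9; r = 14.9 − 17.9 = -3
x=8: ŷ = 0.4 + 2.5·8 = 20.4; r = 18.9 − 20.4 = -1.5
x=9: ŷ = 0.4 + 2.5·9 = 22.9; r = 25.4 − 22.9 = 2.5
Signs: + − + − − +
Runs: +×1, −×1, +×1, −×2, +×1 → 5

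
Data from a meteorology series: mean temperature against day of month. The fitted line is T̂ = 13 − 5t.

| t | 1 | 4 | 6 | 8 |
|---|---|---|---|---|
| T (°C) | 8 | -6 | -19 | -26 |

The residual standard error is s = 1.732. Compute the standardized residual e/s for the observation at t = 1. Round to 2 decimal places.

T̂ = 13 − 5·1 = 8
e = 8 − 8 = 0
e/s = 0 / 1.732 = 0.00

0.00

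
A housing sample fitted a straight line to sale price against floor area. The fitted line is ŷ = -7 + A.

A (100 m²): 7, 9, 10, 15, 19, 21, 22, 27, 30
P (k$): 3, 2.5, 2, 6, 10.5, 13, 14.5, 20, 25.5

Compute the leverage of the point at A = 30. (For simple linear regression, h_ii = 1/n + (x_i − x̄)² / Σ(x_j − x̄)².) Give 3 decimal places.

h = 0.395

Ā = (7 + 9 + 10 + 15 + 19 + 21 + 22 + 27 + 30)/9 = 17.7778
Σ(A − Ā)² = 116.16 + 77.0494 + 60.4938 + 7.71605 + 1.49383 + 10.3827 + 17.8272 + 85.0494 + 149.383 = 525.556
h = 1/9 + (12.2222)²/525.556 = 0.111111 + 0.284238 = 0.395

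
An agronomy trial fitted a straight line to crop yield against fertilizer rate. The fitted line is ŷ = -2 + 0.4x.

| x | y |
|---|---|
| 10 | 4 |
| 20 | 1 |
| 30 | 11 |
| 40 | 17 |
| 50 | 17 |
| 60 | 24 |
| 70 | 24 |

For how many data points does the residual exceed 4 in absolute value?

x=10: ŷ = -2 + 0.4·10 = 2; r = 4 − 2 = 2
x=20: ŷ = -2 + 0.4·20 = 6; r = 1 − 6 = -5
x=30: ŷ = -2 + 0.4·30 = 10; r = 11 − 10 = 1
x=40: ŷ = -2 + 0.4·40 = 14; r = 17 − 14 = 3
x=50: ŷ = -2 + 0.4·50 = 18; r = 17 − 18 = -1
x=60: ŷ = -2 + 0.4·60 = 22; r = 24 − 22 = 2
x=70: ŷ = -2 + 0.4·70 = 26; r = 24 − 26 = -2
|r| > 4: x=20 (|r|=5) → 1

1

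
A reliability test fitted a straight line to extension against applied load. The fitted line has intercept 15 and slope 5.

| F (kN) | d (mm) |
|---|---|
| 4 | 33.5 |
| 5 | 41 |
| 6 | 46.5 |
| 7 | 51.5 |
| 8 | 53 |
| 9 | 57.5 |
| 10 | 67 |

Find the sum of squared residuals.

F=4: d̂ = 15 + 5·4 = 35; e = 33.5 − 35 = -1.5
F=5: d̂ = 15 + 5·5 = 40; e = 41 − 40 = 1
F=6: d̂ = 15 + 5·6 = 45; e = 46.5 − 45 = 1.5
F=7: d̂ = 15 + 5·7 = 50; e = 51.5 − 50 = 1.5
F=8: d̂ = 15 + 5·8 = 55; e = 53 − 55 = -2
F=9: d̂ = 15 + 5·9 = 60; e = 57.5 − 60 = -2.5
F=10: d̂ = 15 + 5·10 = 65; e = 67 − 65 = 2
SSE = 2.25 + 1 + 2.25 + 2.25 + 4 + 6.25 + 4 = 22

SSE = 22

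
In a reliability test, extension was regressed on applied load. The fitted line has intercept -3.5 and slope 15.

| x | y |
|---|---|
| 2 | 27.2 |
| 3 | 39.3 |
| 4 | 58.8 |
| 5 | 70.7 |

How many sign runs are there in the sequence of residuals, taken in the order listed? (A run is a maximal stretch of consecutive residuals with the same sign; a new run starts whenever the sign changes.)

4 runs

x=2: ŷ = -3.5 + 15·2 = 26.5; e = 27.2 − 26.5 = 0.7
x=3: ŷ = -3.5 + 15·3 = 41.5; e = 39.3 − 41.5 = -2.2
x=4: ŷ = -3.5 + 15·4 = 56.5; e = 58.8 − 56.5 = 2.3
x=5: ŷ = -3.5 + 15·5 = 71.5; e = 70.7 − 71.5 = -0.8
Signs: + − + −
Runs: +×1, −×1, +×1, −×1 → 4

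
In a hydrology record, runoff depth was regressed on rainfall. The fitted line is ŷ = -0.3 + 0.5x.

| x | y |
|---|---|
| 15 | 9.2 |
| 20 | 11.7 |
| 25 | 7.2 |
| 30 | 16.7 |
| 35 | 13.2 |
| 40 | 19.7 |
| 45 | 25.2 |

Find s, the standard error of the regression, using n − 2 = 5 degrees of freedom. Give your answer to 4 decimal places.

x=15: ŷ = -0.3 + 0.5·15 = 7.2; r = 9.2 − 7.2 = 2
x=20: ŷ = -0.3 + 0.5·20 = 9.7; r = 11.7 − 9.7 = 2
x=25: ŷ = -0.3 + 0.5·25 = 12.2; r = 7.2 − 12.2 = -5
x=30: ŷ = -0.3 + 0.5·30 = 14.7; r = 16.7 − 14.7 = 2
x=35: ŷ = -0.3 + 0.5·35 = 17.2; r = 13.2 − 17.2 = -4
x=40: ŷ = -0.3 + 0.5·40 = 19.7; r = 19.7 − 19.7 = 0
x=45: ŷ = -0.3 + 0.5·45 = 22.2; r = 25.2 − 22.2 = 3
SSE = 4 + 4 + 25 + 4 + 16 + 0 + 9 = 62
s = √(62/5) = √12.4 ≈ 3.5214

s = 3.5214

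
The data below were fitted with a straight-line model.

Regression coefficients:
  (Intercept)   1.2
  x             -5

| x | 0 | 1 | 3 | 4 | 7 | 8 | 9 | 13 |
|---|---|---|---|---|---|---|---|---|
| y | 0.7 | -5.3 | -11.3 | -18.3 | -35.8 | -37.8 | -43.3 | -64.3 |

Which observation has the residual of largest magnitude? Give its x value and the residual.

x = 3, r = 2.5

x=0: ŷ = 1.2 − 5·0 = 1.2; r = 0.7 − 1.2 = -0.5
x=1: ŷ = 1.2 − 5·1 = -3.8; r = -5.3 − (-3.8) = -1.5
x=3: ŷ = 1.2 − 5·3 = -13.8; r = -11.3 − (-13.8) = 2.5
x=4: ŷ = 1.2 − 5·4 = -18.8; r = -18.3 − (-18.8) = 0.5
x=7: ŷ = 1.2 − 5·7 = -33.8; r = -35.8 − (-33.8) = -2
x=8: ŷ = 1.2 − 5·8 = -38.8; r = -37.8 − (-38.8) = 1
x=9: ŷ = 1.2 − 5·9 = -43.8; r = -43.3 − (-43.8) = 0.5
x=13: ŷ = 1.2 − 5·13 = -63.8; r = -64.3 − (-63.8) = -0.5
Largest |r| is 2.5 at x = 3, residual 2.5.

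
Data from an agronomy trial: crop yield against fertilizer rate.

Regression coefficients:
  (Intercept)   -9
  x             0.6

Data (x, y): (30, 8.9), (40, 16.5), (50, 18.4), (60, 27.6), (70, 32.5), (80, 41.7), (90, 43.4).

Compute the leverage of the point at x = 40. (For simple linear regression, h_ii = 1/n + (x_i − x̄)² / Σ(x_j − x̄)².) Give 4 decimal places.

x̄ = (30 + 40 + 50 + 60 + 70 + 80 + 90)/7 = 60
Σ(x − x̄)² = 900 + 400 + 100 + 0 + 100 + 400 + 900 = 2800
h = 1/7 + (-20)²/2800 = 0.142857 + 0.142857 = 0.2857

h = 0.2857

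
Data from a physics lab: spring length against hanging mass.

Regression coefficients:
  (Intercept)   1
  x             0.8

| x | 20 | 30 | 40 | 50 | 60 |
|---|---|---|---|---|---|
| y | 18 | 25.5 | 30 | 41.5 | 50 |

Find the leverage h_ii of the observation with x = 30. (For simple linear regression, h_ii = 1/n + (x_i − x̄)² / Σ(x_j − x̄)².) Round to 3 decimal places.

x̄ = (20 + 30 + 40 + 50 + 60)/5 = 40
Σ(x − x̄)² = 400 + 100 + 0 + 100 + 400 = 1000
h = 1/5 + (-10)²/1000 = 0.2 + 0.1 = 0.300

h = 0.300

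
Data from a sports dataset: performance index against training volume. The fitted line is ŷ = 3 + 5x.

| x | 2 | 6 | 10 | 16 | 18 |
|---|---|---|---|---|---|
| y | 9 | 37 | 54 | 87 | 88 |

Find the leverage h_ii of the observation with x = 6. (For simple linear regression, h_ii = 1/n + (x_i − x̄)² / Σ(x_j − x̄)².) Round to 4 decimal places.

x̄ = (2 + 6 + 10 + 16 + 18)/5 = 10.4
Σ(x − x̄)² = 70.56 + 19.36 + 0.16 + 31.36 + 57.76 = 179.2
h = 1/5 + (-4.4)²/179.2 = 0.2 + 0.108036 = 0.3080

h = 0.3080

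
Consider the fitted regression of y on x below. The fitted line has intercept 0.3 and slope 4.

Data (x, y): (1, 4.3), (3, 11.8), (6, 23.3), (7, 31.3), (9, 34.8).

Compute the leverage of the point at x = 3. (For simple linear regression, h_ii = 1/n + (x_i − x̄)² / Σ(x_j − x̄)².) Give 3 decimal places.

x̄ = (1 + 3 + 6 + 7 + 9)/5 = 5.2
Σ(x − x̄)² = 17.64 + 4.84 + 0.64 + 3.24 + 14.44 = 40.8
h = 1/5 + (-2.2)²/40.8 = 0.2 + 0.118627 = 0.319

h = 0.319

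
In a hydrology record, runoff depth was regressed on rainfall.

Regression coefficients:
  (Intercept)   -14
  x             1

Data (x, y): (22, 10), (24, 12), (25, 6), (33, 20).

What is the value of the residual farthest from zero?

r = -5

x=22: ŷ = -14 + 22 = 8; r = 10 − 8 = 2
x=24: ŷ = -14 + 24 = 10; r = 12 − 10 = 2
x=25: ŷ = -14 + 25 = 11; r = 6 − 11 = -5
x=33: ŷ = -14 + 33 = 19; r = 20 − 19 = 1
Largest |r| is 5 at x = 25, residual -5.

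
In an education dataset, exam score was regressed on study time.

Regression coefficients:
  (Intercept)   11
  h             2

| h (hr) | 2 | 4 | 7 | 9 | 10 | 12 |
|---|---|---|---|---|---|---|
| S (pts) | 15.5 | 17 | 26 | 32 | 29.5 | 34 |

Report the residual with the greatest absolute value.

r = 3

h=2: Ŝ = 11 + 2·2 = 15; r = 15.5 − 15 = 0.5
h=4: Ŝ = 11 + 2·4 = 19; r = 17 − 19 = -2
h=7: Ŝ = 11 + 2·7 = 25; r = 26 − 25 = 1
h=9: Ŝ = 11 + 2·9 = 29; r = 32 − 29 = 3
h=10: Ŝ = 11 + 2·10 = 31; r = 29.5 − 31 = -1.5
h=12: Ŝ = 11 + 2·12 = 35; r = 34 − 35 = -1
Largest |r| is 3 at h = 9, residual 3.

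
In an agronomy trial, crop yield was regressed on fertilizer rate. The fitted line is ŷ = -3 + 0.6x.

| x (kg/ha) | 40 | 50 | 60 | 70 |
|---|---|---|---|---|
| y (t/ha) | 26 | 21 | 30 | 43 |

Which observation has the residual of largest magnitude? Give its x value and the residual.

x=40: ŷ = -3 + 0.6·40 = 21; r = 26 − 21 = 5
x=50: ŷ = -3 + 0.6·50 = 27; r = 21 − 27 = -6
x=60: ŷ = -3 + 0.6·60 = 33; r = 30 − 33 = -3
x=70: ŷ = -3 + 0.6·70 = 39; r = 43 − 39 = 4
Largest |r| is 6 at x = 50, residual -6.

x = 50, r = -6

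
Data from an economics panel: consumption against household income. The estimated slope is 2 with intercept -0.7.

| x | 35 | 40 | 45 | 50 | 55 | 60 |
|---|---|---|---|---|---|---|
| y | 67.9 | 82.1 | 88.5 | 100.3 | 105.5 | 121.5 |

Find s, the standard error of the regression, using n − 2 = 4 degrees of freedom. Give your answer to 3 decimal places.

s = 2.771

x=35: ŷ = -0.7 + 2·35 = 69.3; e = 67.9 − 69.3 = -1.4
x=40: ŷ = -0.7 + 2·40 = 79.3; e = 82.1 − 79.3 = 2.8
x=45: ŷ = -0.7 + 2·45 = 89.3; e = 88.5 − 89.3 = -0.8
x=50: ŷ = -0.7 + 2·50 = 99.3; e = 100.3 − 99.3 = 1
x=55: ŷ = -0.7 + 2·55 = 109.3; e = 105.5 − 109.3 = -3.8
x=60: ŷ = -0.7 + 2·60 = 119.3; e = 121.5 − 119.3 = 2.2
SSE = 1.96 + 7.84 + 0.64 + 1 + 14.44 + 4.84 = 30.72
s = √(30.72/4) = √7.68 ≈ 2.771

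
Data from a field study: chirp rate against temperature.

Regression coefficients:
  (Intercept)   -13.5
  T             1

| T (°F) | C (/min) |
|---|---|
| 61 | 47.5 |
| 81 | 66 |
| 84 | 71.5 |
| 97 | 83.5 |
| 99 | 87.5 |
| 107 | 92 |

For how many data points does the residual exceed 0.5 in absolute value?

T=61: Ĉ = -13.5 + 61 = 47.5; r = 47.5 − 47.5 = 0
T=81: Ĉ = -13.5 + 81 = 67.5; r = 66 − 67.5 = -1.5
T=84: Ĉ = -13.5 + 84 = 70.5; r = 71.5 − 70.5 = 1
T=97: Ĉ = -13.5 + 97 = 83.5; r = 83.5 − 83.5 = 0
T=99: Ĉ = -13.5 + 99 = 85.5; r = 87.5 − 85.5 = 2
T=107: Ĉ = -13.5 + 107 = 93.5; r = 92 − 93.5 = -1.5
|r| > 0.5: T=81 (|r|=1.5), T=84 (|r|=1), T=99 (|r|=2), T=107 (|r|=1.5) → 4

4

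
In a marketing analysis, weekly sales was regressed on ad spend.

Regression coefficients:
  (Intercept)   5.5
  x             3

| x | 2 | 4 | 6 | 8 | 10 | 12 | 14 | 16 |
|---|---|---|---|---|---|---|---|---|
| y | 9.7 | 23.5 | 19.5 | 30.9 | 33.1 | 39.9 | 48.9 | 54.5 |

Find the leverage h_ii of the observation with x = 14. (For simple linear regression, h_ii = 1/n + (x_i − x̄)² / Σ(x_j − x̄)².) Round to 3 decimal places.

x̄ = (2 + 4 + 6 + 8 + 10 + 12 + 14 + 16)/8 = 9
Σ(x − x̄)² = 49 + 25 + 9 + 1 + 1 + 9 + 25 + 49 = 168
h = 1/8 + (5)²/168 = 0.125 + 0.14881 = 0.274

h = 0.274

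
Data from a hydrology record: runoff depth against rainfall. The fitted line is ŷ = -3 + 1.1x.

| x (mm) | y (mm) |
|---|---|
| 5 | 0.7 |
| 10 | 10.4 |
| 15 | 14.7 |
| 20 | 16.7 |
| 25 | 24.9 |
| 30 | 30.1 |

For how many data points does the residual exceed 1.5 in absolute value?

x=5: ŷ = -3 + 1.1·5 = 2.5; r = 0.7 − 2.5 = -1.8
x=10: ŷ = -3 + 1.1·10 = 8; r = 10.4 − 8 = 2.4
x=15: ŷ = -3 + 1.1·15 = 13.5; r = 14.7 − 13.5 = 1.2
x=20: ŷ = -3 + 1.1·20 = 19; r = 16.7 − 19 = -2.3
x=25: ŷ = -3 + 1.1·25 = 24.5; r = 24.9 − 24.5 = 0.4
x=30: ŷ = -3 + 1.1·30 = 30; r = 30.1 − 30 = 0.1
|r| > 1.5: x=5 (|r|=1.8), x=10 (|r|=2.4), x=20 (|r|=2.3) → 3

3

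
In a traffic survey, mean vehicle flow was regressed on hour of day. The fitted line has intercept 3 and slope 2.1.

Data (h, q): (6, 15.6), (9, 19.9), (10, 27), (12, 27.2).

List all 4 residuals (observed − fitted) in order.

h=6: q̂ = 3 + 2.1·6 = 15.6; e = 15.6 − 15.6 = 0
h=9: q̂ = 3 + 2.1·9 = 21.9; e = 19.9 − 21.9 = -2
h=10: q̂ = 3 + 2.1·10 = 24; e = 27 − 24 = 3
h=12: q̂ = 3 + 2.1·12 = 28.2; e = 27.2 − 28.2 = -1

0, -2, 3, -1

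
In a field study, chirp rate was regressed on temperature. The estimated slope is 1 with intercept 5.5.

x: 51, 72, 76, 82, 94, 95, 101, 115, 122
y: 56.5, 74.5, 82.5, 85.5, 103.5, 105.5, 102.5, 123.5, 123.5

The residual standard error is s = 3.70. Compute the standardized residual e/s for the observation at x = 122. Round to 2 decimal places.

-1.08

ŷ = 5.5 + 122 = 127.5
e = 123.5 − 127.5 = -4
e/s = -4 / 3.70 = -1.08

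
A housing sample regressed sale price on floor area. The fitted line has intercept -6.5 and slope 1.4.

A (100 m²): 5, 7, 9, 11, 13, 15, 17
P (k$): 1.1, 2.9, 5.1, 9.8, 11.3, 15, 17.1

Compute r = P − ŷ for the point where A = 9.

r = -1

ŷ = -6.5 + 1.4·9 = 6.1
r = 5.1 − 6.1 = -1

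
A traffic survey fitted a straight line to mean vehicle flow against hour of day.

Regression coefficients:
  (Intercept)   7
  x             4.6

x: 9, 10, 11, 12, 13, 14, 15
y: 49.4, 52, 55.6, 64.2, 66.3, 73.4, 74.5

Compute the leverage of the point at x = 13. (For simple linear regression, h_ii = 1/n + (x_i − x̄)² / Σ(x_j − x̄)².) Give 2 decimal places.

x̄ = (9 + 10 + 11 + 12 + 13 + 14 + 15)/7 = 12
Σ(x − x̄)² = 9 + 4 + 1 + 0 + 1 + 4 + 9 = 28
h = 1/7 + (1)²/28 = 0.142857 + 0.0357143 = 0.18

h = 0.18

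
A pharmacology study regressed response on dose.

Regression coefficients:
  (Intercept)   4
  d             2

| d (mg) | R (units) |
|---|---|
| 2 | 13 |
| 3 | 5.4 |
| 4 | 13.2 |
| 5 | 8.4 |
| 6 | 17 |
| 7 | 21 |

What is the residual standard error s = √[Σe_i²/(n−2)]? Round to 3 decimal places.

s = 4.716

d=2: R̂ = 4 + 2·2 = 8; e = 13 − 8 = 5
d=3: R̂ = 4 + 2·3 = 10; e = 5.4 − 10 = -4.6
d=4: R̂ = 4 + 2·4 = 12; e = 13.2 − 12 = 1.2
d=5: R̂ = 4 + 2·5 = 14; e = 8.4 − 14 = -5.6
d=6: R̂ = 4 + 2·6 = 16; e = 17 − 16 = 1
d=7: R̂ = 4 + 2·7 = 18; e = 21 − 18 = 3
SSE = 25 + 21.16 + 1.44 + 31.36 + 1 + 9 = 88.96
s = √(88.96/4) = √22.24 ≈ 4.716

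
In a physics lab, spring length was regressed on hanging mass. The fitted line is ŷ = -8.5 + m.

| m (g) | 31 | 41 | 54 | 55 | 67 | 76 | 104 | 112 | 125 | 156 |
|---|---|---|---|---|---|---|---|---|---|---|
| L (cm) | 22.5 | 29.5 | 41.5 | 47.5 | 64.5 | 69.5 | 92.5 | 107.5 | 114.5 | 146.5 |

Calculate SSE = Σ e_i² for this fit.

SSE = 96

m=31: ŷ = -8.5 + 31 = 22.5; e = 22.5 − 22.5 = 0
m=41: ŷ = -8.5 + 41 = 32.5; e = 29.5 − 32.5 = -3
m=54: ŷ = -8.5 + 54 = 45.5; e = 41.5 − 45.5 = -4
m=55: ŷ = -8.5 + 55 = 46.5; e = 47.5 − 46.5 = 1
m=67: ŷ = -8.5 + 67 = 58.5; e = 64.5 − 58.5 = 6
m=76: ŷ = -8.5 + 76 = 67.5; e = 69.5 − 67.5 = 2
m=104: ŷ = -8.5 + 104 = 95.5; e = 92.5 − 95.5 = -3
m=112: ŷ = -8.5 + 112 = 103.5; e = 107.5 − 103.5 = 4
m=125: ŷ = -8.5 + 125 = 116.5; e = 114.5 − 116.5 = -2
m=156: ŷ = -8.5 + 156 = 147.5; e = 146.5 − 147.5 = -1
SSE = 0 + 9 + 16 + 1 + 36 + 4 + 9 + 16 + 4 + 1 = 96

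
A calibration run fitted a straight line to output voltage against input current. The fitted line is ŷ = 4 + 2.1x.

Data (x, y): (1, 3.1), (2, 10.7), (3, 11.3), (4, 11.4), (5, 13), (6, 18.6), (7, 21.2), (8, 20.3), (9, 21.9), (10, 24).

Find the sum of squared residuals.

SSE = 32

x=1: ŷ = 4 + 2.1·1 = 6.1; e = 3.1 − 6.1 = -3
x=2: ŷ = 4 + 2.1·2 = 8.2; e = 10.7 − 8.2 = 2.5
x=3: ŷ = 4 + 2.1·3 = 10.3; e = 11.3 − 10.3 = 1
x=4: ŷ = 4 + 2.1·4 = 12.4; e = 11.4 − 12.4 = -1
x=5: ŷ = 4 + 2.1·5 = 14.5; e = 13 − 14.5 = -1.5
x=6: ŷ = 4 + 2.1·6 = 16.6; e = 18.6 − 16.6 = 2
x=7: ŷ = 4 + 2.1·7 = 18.7; e = 21.2 − 18.7 = 2.5
x=8: ŷ = 4 + 2.1·8 = 20.8; e = 20.3 − 20.8 = -0.5
x=9: ŷ = 4 + 2.1·9 = 22.9; e = 21.9 − 22.9 = -1
x=10: ŷ = 4 + 2.1·10 = 25; e = 24 − 25 = -1
SSE = 9 + 6.25 + 1 + 1 + 2.25 + 4 + 6.25 + 0.25 + 1 + 1 = 32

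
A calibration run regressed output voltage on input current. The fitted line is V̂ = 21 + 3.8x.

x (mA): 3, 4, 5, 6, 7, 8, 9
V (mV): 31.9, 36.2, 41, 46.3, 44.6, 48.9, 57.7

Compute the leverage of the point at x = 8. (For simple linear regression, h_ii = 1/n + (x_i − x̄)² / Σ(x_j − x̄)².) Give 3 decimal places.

h = 0.286

x̄ = (3 + 4 + 5 + 6 + 7 + 8 + 9)/7 = 6
Σ(x − x̄)² = 9 + 4 + 1 + 0 + 1 + 4 + 9 = 28
h = 1/7 + (2)²/28 = 0.142857 + 0.142857 = 0.286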